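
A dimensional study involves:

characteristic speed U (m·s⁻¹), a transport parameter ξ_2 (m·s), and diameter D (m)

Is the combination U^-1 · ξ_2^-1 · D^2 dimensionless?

Sum the exponent of each base dimension across the product:
  L: −[U]_L − [ξ_2]_L + 2·[D]_L = −(1) − (1) + 2·(1) = 0
  T: −[U]_T − [ξ_2]_T + 2·[D]_T = −(-1) − (1) + 2·(0) = 0
All base exponents vanish — dimensionless.

yes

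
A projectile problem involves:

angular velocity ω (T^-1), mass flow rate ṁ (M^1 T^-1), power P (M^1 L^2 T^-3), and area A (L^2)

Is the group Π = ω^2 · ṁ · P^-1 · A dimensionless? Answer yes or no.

Sum the exponent of each base dimension across the product:
  M: 2·[ω]_M + [ṁ]_M − [P]_M + [A]_M = 2·(0) + (1) − (1) + (0) = 0
  L: 2·[ω]_L + [ṁ]_L − [P]_L + [A]_L = 2·(0) + (0) − (2) + (2) = 0
  T: 2·[ω]_T + [ṁ]_T − [P]_T + [A]_T = 2·(-1) + (-1) − (-3) + (0) = 0
  Θ: 2·[ω]_Θ + [ṁ]_Θ − [P]_Θ + [A]_Θ = 2·(0) + (0) − (0) + (0) = 0
All base exponents vanish — dimensionless.

yes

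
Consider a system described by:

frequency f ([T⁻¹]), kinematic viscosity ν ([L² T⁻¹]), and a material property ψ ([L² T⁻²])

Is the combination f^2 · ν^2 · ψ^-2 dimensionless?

Sum the exponent of each base dimension across the product:
  L: 2·[f]_L + 2·[ν]_L − 2·[ψ]_L = 2·(0) + 2·(2) − 2·(2) = 0
  T: 2·[f]_T + 2·[ν]_T − 2·[ψ]_T = 2·(-1) + 2·(-1) − 2·(-2) = 0
All base exponents vanish — dimensionless.

yes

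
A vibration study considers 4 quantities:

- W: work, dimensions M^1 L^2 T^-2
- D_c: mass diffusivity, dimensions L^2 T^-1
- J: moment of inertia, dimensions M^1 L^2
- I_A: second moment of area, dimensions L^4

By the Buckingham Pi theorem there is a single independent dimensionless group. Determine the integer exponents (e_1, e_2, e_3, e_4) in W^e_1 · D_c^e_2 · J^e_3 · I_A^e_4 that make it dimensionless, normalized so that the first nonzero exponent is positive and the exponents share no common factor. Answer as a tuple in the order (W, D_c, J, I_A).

M: e_1·(1) + e_2·(0) + e_3·(1) + e_4·(0) = 0
L: e_1·(2) + e_2·(2) + e_3·(2) + e_4·(4) = 0
T: e_1·(-2) + e_2·(-1) + e_3·(0) + e_4·(0) = 0
Solving this homogeneous linear system for the smallest-integer solution (first nonzero entry positive) gives (1, -2, -1, 1).

(1, -2, -1, 1)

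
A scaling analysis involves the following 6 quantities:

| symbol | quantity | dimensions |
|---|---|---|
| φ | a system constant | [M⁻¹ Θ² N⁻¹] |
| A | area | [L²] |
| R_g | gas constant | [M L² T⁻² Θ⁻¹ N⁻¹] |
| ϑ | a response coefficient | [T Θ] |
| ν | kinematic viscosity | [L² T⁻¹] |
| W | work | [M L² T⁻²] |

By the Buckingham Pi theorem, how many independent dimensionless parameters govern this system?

1

There are 6 variables and 5 base dimensions (M, L, T, Θ, N).
The dimension matrix has rank 5.
Independent dimensionless groups: 6 − 5 = 1.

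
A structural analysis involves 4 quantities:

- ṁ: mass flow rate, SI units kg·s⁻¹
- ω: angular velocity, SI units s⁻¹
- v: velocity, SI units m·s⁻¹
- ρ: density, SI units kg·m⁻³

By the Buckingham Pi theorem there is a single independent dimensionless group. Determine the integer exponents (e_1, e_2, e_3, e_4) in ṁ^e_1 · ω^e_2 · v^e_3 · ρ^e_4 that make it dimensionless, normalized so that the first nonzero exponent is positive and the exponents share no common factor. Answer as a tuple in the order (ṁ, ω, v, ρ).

M: e_1·(1) + e_2·(0) + e_3·(0) + e_4·(1) = 0
L: e_1·(0) + e_2·(0) + e_3·(1) + e_4·(-3) = 0
T: e_1·(-1) + e_2·(-1) + e_3·(-1) + e_4·(0) = 0
Solving this homogeneous linear system for the smallest-integer solution (first nonzero entry positive) gives (1, 2, -3, -1).

(1, 2, -3, -1)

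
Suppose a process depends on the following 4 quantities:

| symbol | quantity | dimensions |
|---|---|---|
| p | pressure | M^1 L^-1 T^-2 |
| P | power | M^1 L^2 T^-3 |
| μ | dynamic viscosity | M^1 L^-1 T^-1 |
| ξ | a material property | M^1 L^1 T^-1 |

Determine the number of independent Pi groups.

There are 4 variables and 3 base dimensions (M, L, T).
The dimension matrix has rank 3.
Independent dimensionless groups: 4 − 3 = 1.

1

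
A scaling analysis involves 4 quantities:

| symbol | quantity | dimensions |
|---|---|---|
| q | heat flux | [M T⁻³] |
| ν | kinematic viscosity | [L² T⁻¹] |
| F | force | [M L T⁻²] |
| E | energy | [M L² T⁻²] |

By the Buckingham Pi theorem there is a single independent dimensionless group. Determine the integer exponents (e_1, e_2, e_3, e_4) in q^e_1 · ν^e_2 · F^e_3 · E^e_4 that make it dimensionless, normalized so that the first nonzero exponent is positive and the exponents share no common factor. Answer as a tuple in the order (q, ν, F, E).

M: e_1·(1) + e_2·(0) + e_3·(1) + e_4·(1) = 0
L: e_1·(0) + e_2·(2) + e_3·(1) + e_4·(2) = 0
T: e_1·(-3) + e_2·(-1) + e_3·(-2) + e_4·(-2) = 0
Solving this homogeneous linear system for the smallest-integer solution (first nonzero entry positive) gives (1, -1, -4, 3).

(1, -1, -4, 3)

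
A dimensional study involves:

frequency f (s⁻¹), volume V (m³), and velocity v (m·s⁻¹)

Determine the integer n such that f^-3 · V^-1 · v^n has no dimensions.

3

Balance the L exponent: (1)·n from v, plus −3·(0) − (3) = -3 from the rest, must sum to zero.
n − 3 = 0, so n = 3.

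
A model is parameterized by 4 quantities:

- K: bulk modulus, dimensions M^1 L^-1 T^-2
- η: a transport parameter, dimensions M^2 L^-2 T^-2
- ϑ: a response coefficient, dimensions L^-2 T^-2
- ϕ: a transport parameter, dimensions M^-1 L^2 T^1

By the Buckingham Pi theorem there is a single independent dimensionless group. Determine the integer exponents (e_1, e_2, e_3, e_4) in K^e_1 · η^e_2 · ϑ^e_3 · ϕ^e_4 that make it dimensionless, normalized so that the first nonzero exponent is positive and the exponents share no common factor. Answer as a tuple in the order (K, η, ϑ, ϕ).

(2, -2, -1, -2)

M: e_1·(1) + e_2·(2) + e_3·(0) + e_4·(-1) = 0
L: e_1·(-1) + e_2·(-2) + e_3·(-2) + e_4·(2) = 0
T: e_1·(-2) + e_2·(-2) + e_3·(-2) + e_4·(1) = 0
Solving this homogeneous linear system for the smallest-integer solution (first nonzero entry positive) gives (2, -2, -1, -2).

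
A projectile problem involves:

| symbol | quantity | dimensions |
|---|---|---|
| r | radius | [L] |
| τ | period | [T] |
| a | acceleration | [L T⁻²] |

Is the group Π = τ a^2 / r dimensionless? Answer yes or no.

no

Sum the exponent of each base dimension across the product:
  L: −[r]_L + [τ]_L + 2·[a]_L = −(1) + (0) + 2·(1) = 1
  T: −[r]_T + [τ]_T + 2·[a]_T = −(0) + (1) + 2·(-2) = -3
Net dimensions [L T⁻³] ≠ [1] — not dimensionless.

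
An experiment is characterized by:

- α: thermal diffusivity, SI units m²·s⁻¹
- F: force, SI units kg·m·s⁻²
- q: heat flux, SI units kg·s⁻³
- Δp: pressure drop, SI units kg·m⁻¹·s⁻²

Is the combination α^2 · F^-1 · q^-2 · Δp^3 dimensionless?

Sum the exponent of each base dimension across the product:
  M: 2·[α]_M − [F]_M − 2·[q]_M + 3·[Δp]_M = 2·(0) − (1) − 2·(1) + 3·(1) = 0
  L: 2·[α]_L − [F]_L − 2·[q]_L + 3·[Δp]_L = 2·(2) − (1) − 2·(0) + 3·(-1) = 0
  T: 2·[α]_T − [F]_T − 2·[q]_T + 3·[Δp]_T = 2·(-1) − (-2) − 2·(-3) + 3·(-2) = 0
  I: 2·[α]_I − [F]_I − 2·[q]_I + 3·[Δp]_I = 2·(0) − (0) − 2·(0) + 3·(0) = 0
All base exponents vanish — dimensionless.

yes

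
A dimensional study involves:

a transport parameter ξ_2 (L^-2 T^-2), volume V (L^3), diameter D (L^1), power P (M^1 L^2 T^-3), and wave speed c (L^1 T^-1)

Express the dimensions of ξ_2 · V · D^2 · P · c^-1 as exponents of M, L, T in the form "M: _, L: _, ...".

M: 1, L: 4, T: -4

Collect each base-dimension exponent across the product:
  M: (0) + (0) + 2·(0) + (1) − (0) = 1
  L: (-2) + (3) + 2·(1) + (2) − (1) = 4
  T: (-2) + (0) + 2·(0) + (-3) − (-1) = -4
So the dimensions are [M L⁴ T⁻⁴].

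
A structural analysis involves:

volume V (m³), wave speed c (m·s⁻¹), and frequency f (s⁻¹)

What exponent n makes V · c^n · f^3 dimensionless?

Balance the L exponent: (1)·n from c, plus (3) + 3·(0) = 3 from the rest, must sum to zero.
n + 3 = 0, so n = -3.

-3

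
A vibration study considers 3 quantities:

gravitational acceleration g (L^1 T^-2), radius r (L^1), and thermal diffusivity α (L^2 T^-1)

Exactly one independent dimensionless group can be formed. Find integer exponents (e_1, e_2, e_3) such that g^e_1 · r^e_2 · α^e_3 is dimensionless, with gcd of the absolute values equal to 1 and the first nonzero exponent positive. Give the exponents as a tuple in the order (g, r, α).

(1, 3, -2)

L: e_1·(1) + e_2·(1) + e_3·(2) = 0
T: e_1·(-2) + e_2·(0) + e_3·(-1) = 0
Solving this homogeneous linear system for the smallest-integer solution (first nonzero entry positive) gives (1, 3, -2).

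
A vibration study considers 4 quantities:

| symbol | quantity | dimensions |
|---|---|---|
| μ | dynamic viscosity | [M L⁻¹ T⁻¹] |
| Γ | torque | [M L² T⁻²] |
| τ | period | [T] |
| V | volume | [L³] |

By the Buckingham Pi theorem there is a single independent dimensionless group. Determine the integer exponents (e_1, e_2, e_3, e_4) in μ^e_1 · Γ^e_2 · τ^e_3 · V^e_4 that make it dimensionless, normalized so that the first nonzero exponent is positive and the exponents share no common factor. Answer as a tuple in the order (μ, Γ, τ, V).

M: e_1·(1) + e_2·(1) + e_3·(0) + e_4·(0) = 0
L: e_1·(-1) + e_2·(2) + e_3·(0) + e_4·(3) = 0
T: e_1·(-1) + e_2·(-2) + e_3·(1) + e_4·(0) = 0
Solving this homogeneous linear system for the smallest-integer solution (first nonzero entry positive) gives (1, -1, -1, 1).

(1, -1, -1, 1)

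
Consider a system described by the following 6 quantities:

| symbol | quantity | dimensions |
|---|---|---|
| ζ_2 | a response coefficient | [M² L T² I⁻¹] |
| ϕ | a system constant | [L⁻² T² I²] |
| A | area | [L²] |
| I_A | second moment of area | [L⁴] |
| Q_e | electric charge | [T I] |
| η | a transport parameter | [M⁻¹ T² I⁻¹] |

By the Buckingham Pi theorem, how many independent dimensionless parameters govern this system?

There are 6 variables and 4 base dimensions (M, L, T, I).
The dimension matrix has rank 4.
Independent dimensionless groups: 6 − 4 = 2.

2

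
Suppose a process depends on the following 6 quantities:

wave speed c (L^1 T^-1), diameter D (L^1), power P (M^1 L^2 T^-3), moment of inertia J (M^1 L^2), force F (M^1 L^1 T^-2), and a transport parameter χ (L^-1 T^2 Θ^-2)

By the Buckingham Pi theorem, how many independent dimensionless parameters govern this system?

2

There are 6 variables and 4 base dimensions (M, L, T, Θ).
The dimension matrix has rank 4.
Independent dimensionless groups: 6 − 4 = 2.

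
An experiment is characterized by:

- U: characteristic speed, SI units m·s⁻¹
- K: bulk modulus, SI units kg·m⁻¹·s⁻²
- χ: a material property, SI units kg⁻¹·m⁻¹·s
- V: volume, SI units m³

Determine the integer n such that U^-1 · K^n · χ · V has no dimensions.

Balance the M exponent: (1)·n from K, plus −(0) + (-1) + (0) = -1 from the rest, must sum to zero.
n − 1 = 0, so n = 1.

1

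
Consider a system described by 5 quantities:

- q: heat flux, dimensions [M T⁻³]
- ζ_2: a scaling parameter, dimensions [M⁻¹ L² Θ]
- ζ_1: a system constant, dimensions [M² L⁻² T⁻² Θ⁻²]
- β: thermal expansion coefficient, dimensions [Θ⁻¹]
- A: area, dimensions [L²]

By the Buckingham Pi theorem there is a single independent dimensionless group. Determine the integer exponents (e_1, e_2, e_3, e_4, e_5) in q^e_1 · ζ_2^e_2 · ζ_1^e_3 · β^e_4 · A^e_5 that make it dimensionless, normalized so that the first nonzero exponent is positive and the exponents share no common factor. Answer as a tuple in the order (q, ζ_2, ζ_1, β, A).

(2, -4, -3, 2, 1)

M: e_1·(1) + e_2·(-1) + e_3·(2) + e_4·(0) + e_5·(0) = 0
L: e_1·(0) + e_2·(2) + e_3·(-2) + e_4·(0) + e_5·(2) = 0
T: e_1·(-3) + e_2·(0) + e_3·(-2) + e_4·(0) + e_5·(0) = 0
Θ: e_1·(0) + e_2·(1) + e_3·(-2) + e_4·(-1) + e_5·(0) = 0
Solving this homogeneous linear system for the smallest-integer solution (first nonzero entry positive) gives (2, -4, -3, 2, 1).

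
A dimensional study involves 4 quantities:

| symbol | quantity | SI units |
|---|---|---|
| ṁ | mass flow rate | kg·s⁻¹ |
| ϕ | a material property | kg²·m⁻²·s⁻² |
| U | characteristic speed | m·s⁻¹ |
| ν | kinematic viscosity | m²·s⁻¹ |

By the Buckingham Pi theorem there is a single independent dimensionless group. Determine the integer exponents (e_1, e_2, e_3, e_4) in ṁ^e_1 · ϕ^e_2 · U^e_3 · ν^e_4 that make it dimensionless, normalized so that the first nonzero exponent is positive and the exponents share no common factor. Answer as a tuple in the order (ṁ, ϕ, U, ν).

M: e_1·(1) + e_2·(2) + e_3·(0) + e_4·(0) = 0
L: e_1·(0) + e_2·(-2) + e_3·(1) + e_4·(2) = 0
T: e_1·(-1) + e_2·(-2) + e_3·(-1) + e_4·(-1) = 0
Solving this homogeneous linear system for the smallest-integer solution (first nonzero entry positive) gives (2, -1, 2, -2).

(2, -1, 2, -2)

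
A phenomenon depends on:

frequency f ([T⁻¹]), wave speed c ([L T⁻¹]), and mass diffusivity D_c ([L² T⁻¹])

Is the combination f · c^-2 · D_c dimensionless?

yes

Sum the exponent of each base dimension across the product:
  M: [f]_M − 2·[c]_M + [D_c]_M = (0) − 2·(0) + (0) = 0
  L: [f]_L − 2·[c]_L + [D_c]_L = (0) − 2·(1) + (2) = 0
  T: [f]_T − 2·[c]_T + [D_c]_T = (-1) − 2·(-1) + (-1) = 0
  I: [f]_I − 2·[c]_I + [D_c]_I = (0) − 2·(0) + (0) = 0
All base exponents vanish — dimensionless.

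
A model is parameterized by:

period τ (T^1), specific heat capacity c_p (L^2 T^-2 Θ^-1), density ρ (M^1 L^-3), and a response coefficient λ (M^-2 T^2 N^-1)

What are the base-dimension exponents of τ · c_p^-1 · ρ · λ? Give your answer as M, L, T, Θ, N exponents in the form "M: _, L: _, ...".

M: -1, L: -5, T: 5, Θ: 1, N: -1

Collect each base-dimension exponent across the product:
  M: (0) − (0) + (1) + (-2) = -1
  L: (0) − (2) + (-3) + (0) = -5
  T: (1) − (-2) + (0) + (2) = 5
  Θ: (0) − (-1) + (0) + (0) = 1
  N: (0) − (0) + (0) + (-1) = -1
So the dimensions are [M⁻¹ L⁻⁵ T⁵ Θ N⁻¹].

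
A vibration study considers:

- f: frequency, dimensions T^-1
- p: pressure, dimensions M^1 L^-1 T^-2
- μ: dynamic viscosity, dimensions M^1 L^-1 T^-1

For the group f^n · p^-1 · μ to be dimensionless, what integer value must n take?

Balance the T exponent: (-1)·n from f, plus −(-2) + (-1) = 1 from the rest, must sum to zero.
−n + 1 = 0, so n = 1.

1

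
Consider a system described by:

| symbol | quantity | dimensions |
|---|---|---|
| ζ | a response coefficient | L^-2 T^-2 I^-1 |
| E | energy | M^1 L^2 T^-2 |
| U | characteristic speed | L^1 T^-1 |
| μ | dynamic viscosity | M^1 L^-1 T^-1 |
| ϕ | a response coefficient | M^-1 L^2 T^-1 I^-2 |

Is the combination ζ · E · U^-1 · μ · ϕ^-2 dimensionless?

Sum the exponent of each base dimension across the product:
  M: [ζ]_M + [E]_M − [U]_M + [μ]_M − 2·[ϕ]_M = (0) + (1) − (0) + (1) − 2·(-1) = 4
  L: [ζ]_L + [E]_L − [U]_L + [μ]_L − 2·[ϕ]_L = (-2) + (2) − (1) + (-1) − 2·(2) = -6
  T: [ζ]_T + [E]_T − [U]_T + [μ]_T − 2·[ϕ]_T = (-2) + (-2) − (-1) + (-1) − 2·(-1) = -2
  I: [ζ]_I + [E]_I − [U]_I + [μ]_I − 2·[ϕ]_I = (-1) + (0) − (0) + (0) − 2·(-2) = 3
Net dimensions [M⁴ L⁻⁶ T⁻² I³] ≠ [1] — not dimensionless.

no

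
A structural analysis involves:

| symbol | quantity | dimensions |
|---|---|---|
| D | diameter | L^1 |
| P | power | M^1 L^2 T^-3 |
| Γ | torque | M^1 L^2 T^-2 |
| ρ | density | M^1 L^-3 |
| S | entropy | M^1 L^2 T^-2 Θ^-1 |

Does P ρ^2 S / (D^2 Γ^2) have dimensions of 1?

no

Sum the exponent of each base dimension across the product:
  M: −2·[D]_M + [P]_M − 2·[Γ]_M + 2·[ρ]_M + [S]_M = −2·(0) + (1) − 2·(1) + 2·(1) + (1) = 2
  L: −2·[D]_L + [P]_L − 2·[Γ]_L + 2·[ρ]_L + [S]_L = −2·(1) + (2) − 2·(2) + 2·(-3) + (2) = -8
  T: −2·[D]_T + [P]_T − 2·[Γ]_T + 2·[ρ]_T + [S]_T = −2·(0) + (-3) − 2·(-2) + 2·(0) + (-2) = -1
  Θ: −2·[D]_Θ + [P]_Θ − 2·[Γ]_Θ + 2·[ρ]_Θ + [S]_Θ = −2·(0) + (0) − 2·(0) + 2·(0) + (-1) = -1
Net dimensions [M² L⁻⁸ T⁻¹ Θ⁻¹] ≠ [1] — not dimensionless.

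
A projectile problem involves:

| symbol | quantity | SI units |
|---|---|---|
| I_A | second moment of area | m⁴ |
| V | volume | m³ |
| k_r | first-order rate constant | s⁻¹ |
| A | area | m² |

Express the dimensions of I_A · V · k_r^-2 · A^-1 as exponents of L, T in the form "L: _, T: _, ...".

Collect each base-dimension exponent across the product:
  L: (4) + (3) − 2·(0) − (2) = 5
  T: (0) + (0) − 2·(-1) − (0) = 2
So the dimensions are [L⁵ T²].

L: 5, T: 2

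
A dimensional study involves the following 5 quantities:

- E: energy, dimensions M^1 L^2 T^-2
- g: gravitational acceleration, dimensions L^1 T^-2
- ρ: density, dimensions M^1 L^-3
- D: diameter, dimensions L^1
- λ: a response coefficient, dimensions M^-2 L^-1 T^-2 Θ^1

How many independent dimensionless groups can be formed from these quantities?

1

There are 5 variables and 4 base dimensions (M, L, T, Θ).
The dimension matrix has rank 4.
Independent dimensionless groups: 5 − 4 = 1.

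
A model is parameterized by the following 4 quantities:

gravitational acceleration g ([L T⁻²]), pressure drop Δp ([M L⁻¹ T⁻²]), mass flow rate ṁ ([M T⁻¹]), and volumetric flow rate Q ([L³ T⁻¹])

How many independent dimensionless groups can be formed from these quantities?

1

There are 4 variables and 3 base dimensions (M, L, T).
The dimension matrix has rank 3.
Independent dimensionless groups: 4 − 3 = 1.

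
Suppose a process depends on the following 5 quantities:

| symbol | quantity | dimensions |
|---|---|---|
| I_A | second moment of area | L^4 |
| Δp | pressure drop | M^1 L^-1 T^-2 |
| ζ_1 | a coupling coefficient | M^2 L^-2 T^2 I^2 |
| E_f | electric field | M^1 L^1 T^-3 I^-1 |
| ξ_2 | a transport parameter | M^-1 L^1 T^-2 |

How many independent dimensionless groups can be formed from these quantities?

1

There are 5 variables and 4 base dimensions (M, L, T, I).
The dimension matrix has rank 4.
Independent dimensionless groups: 5 − 4 = 1.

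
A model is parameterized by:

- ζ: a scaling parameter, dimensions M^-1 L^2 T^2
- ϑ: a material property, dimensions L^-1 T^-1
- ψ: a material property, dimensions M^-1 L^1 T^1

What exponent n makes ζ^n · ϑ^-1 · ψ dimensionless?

Balance the M exponent: (-1)·n from ζ, plus −(0) + (-1) = -1 from the rest, must sum to zero.
−n − 1 = 0, so n = -1.

-1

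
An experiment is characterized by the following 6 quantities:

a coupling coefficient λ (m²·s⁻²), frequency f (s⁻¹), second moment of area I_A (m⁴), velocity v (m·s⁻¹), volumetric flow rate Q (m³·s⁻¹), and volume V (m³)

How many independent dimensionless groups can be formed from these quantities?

There are 6 variables and 2 base dimensions (L, T).
The dimension matrix has rank 2.
Independent dimensionless groups: 6 − 2 = 4.

4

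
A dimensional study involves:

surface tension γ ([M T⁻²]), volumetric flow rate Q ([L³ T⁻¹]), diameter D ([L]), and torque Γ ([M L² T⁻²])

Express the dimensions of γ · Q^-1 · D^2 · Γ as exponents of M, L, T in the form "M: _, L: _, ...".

M: 2, L: 1, T: -3

Collect each base-dimension exponent across the product:
  M: (1) − (0) + 2·(0) + (1) = 2
  L: (0) − (3) + 2·(1) + (2) = 1
  T: (-2) − (-1) + 2·(0) + (-2) = -3
So the dimensions are [M² L T⁻³].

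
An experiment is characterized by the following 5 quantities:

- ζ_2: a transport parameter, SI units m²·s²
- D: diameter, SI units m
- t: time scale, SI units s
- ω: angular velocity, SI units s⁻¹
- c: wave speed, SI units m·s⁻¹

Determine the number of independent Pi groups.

There are 5 variables and 2 base dimensions (L, T).
The dimension matrix has rank 2.
Independent dimensionless groups: 5 − 2 = 3.

3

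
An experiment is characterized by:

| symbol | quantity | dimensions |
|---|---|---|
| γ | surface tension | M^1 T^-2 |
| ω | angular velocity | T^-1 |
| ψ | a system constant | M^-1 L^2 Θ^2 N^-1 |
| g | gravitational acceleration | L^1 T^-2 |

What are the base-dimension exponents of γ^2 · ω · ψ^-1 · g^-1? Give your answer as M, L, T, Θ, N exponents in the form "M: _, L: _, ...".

M: 3, L: -3, T: -3, Θ: -2, N: 1

Collect each base-dimension exponent across the product:
  M: 2·(1) + (0) − (-1) − (0) = 3
  L: 2·(0) + (0) − (2) − (1) = -3
  T: 2·(-2) + (-1) − (0) − (-2) = -3
  Θ: 2·(0) + (0) − (2) − (0) = -2
  N: 2·(0) + (0) − (-1) − (0) = 1
So the dimensions are [M³ L⁻³ T⁻³ Θ⁻² N].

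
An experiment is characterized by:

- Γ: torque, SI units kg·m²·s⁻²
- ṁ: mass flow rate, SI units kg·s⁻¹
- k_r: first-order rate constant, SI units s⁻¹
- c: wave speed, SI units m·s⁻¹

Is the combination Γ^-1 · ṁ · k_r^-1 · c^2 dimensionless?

yes

Sum the exponent of each base dimension across the product:
  M: −[Γ]_M + [ṁ]_M − [k_r]_M + 2·[c]_M = −(1) + (1) − (0) + 2·(0) = 0
  L: −[Γ]_L + [ṁ]_L − [k_r]_L + 2·[c]_L = −(2) + (0) − (0) + 2·(1) = 0
  T: −[Γ]_T + [ṁ]_T − [k_r]_T + 2·[c]_T = −(-2) + (-1) − (-1) + 2·(-1) = 0
  N: −[Γ]_N + [ṁ]_N − [k_r]_N + 2·[c]_N = −(0) + (0) − (0) + 2·(0) = 0
All base exponents vanish — dimensionless.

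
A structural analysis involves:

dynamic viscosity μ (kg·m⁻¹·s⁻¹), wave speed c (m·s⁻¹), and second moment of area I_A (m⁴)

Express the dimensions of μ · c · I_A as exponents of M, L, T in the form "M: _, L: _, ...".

Collect each base-dimension exponent across the product:
  M: (1) + (0) + (0) = 1
  L: (-1) + (1) + (4) = 4
  T: (-1) + (-1) + (0) = -2
So the dimensions are [M L⁴ T⁻²].

M: 1, L: 4, T: -2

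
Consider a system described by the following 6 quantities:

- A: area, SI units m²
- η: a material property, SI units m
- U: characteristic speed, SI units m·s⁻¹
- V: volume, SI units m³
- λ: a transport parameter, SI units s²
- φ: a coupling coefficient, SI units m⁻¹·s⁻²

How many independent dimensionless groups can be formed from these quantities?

4

There are 6 variables and 2 base dimensions (L, T).
The dimension matrix has rank 2.
Independent dimensionless groups: 6 − 2 = 4.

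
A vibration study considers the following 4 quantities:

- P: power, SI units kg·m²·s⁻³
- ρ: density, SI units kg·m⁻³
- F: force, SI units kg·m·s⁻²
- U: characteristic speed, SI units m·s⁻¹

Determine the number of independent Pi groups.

There are 4 variables and 3 base dimensions (M, L, T).
The dimension matrix has rank 3.
Independent dimensionless groups: 4 − 3 = 1.

1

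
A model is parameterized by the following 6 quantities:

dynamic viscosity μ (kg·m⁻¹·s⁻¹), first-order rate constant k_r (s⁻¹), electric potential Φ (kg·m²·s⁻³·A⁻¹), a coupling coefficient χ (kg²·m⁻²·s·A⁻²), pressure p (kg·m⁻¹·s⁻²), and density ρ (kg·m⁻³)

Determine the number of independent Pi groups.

There are 6 variables and 4 base dimensions (M, L, T, I).
The dimension matrix has rank 4.
Independent dimensionless groups: 6 − 4 = 2.

2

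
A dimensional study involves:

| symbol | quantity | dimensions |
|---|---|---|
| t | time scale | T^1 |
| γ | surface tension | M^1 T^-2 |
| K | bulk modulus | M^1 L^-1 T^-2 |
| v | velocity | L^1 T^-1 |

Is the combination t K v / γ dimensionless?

yes

Sum the exponent of each base dimension across the product:
  M: [t]_M − [γ]_M + [K]_M + [v]_M = (0) − (1) + (1) + (0) = 0
  L: [t]_L − [γ]_L + [K]_L + [v]_L = (0) − (0) + (-1) + (1) = 0
  T: [t]_T − [γ]_T + [K]_T + [v]_T = (1) − (-2) + (-2) + (-1) = 0
All base exponents vanish — dimensionless.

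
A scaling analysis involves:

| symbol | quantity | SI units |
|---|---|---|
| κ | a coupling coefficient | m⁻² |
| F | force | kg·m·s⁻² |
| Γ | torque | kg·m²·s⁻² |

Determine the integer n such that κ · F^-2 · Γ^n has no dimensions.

Balance the M exponent: (1)·n from Γ, plus (0) − 2·(1) = -2 from the rest, must sum to zero.
n − 2 = 0, so n = 2.

2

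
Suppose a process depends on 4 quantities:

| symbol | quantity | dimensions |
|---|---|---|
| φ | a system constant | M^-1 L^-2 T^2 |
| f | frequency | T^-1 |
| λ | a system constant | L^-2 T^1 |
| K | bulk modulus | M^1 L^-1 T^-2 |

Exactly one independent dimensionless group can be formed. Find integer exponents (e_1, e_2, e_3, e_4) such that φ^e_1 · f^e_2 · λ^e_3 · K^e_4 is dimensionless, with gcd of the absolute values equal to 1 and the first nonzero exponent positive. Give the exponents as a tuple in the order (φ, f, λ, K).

M: e_1·(-1) + e_2·(0) + e_3·(0) + e_4·(1) = 0
L: e_1·(-2) + e_2·(0) + e_3·(-2) + e_4·(-1) = 0
T: e_1·(2) + e_2·(-1) + e_3·(1) + e_4·(-2) = 0
Solving this homogeneous linear system for the smallest-integer solution (first nonzero entry positive) gives (2, -3, -3, 2).

(2, -3, -3, 2)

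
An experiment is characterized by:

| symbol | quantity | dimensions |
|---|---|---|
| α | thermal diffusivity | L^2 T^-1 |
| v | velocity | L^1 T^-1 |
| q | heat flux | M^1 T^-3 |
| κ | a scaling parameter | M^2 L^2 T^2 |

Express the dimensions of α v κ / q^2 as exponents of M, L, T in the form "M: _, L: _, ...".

Collect each base-dimension exponent across the product:
  M: (0) + (0) − 2·(1) + (2) = 0
  L: (2) + (1) − 2·(0) + (2) = 5
  T: (-1) + (-1) − 2·(-3) + (2) = 6
So the dimensions are [L⁵ T⁶].

M: 0, L: 5, T: 6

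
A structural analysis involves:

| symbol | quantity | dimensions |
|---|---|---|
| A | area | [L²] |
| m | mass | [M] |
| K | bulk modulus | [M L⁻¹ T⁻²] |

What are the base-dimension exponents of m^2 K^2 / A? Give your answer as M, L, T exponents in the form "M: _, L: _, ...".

M: 4, L: -4, T: -4

Collect each base-dimension exponent across the product:
  M: −(0) + 2·(1) + 2·(1) = 4
  L: −(2) + 2·(0) + 2·(-1) = -4
  T: −(0) + 2·(0) + 2·(-2) = -4
So the dimensions are [M⁴ L⁻⁴ T⁻⁴].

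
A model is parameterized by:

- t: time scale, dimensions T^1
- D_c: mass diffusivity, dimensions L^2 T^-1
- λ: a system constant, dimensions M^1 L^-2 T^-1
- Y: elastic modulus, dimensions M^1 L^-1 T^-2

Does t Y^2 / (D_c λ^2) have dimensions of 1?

Sum the exponent of each base dimension across the product:
  M: [t]_M − [D_c]_M − 2·[λ]_M + 2·[Y]_M = (0) − (0) − 2·(1) + 2·(1) = 0
  L: [t]_L − [D_c]_L − 2·[λ]_L + 2·[Y]_L = (0) − (2) − 2·(-2) + 2·(-1) = 0
  T: [t]_T − [D_c]_T − 2·[λ]_T + 2·[Y]_T = (1) − (-1) − 2·(-1) + 2·(-2) = 0
All base exponents vanish — dimensionless.

yes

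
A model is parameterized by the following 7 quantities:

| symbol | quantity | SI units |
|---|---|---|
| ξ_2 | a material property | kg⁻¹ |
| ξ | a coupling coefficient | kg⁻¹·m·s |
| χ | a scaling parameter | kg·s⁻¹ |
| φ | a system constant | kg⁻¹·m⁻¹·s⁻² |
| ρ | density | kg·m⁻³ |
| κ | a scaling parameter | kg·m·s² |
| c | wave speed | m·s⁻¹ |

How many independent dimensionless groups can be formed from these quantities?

There are 7 variables and 3 base dimensions (M, L, T).
The dimension matrix has rank 3.
Independent dimensionless groups: 7 − 3 = 4.

4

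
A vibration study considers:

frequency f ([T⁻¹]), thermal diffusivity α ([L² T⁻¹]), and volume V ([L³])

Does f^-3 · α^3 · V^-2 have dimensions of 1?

Sum the exponent of each base dimension across the product:
  L: −3·[f]_L + 3·[α]_L − 2·[V]_L = −3·(0) + 3·(2) − 2·(3) = 0
  T: −3·[f]_T + 3·[α]_T − 2·[V]_T = −3·(-1) + 3·(-1) − 2·(0) = 0
All base exponents vanish — dimensionless.

yes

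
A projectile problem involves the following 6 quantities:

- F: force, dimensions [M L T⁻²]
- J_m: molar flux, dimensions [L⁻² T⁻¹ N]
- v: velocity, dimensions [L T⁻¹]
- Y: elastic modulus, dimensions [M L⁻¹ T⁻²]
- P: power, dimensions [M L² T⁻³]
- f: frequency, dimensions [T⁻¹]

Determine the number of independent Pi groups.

There are 6 variables and 4 base dimensions (M, L, T, N).
The dimension matrix has rank 4.
Independent dimensionless groups: 6 − 4 = 2.

2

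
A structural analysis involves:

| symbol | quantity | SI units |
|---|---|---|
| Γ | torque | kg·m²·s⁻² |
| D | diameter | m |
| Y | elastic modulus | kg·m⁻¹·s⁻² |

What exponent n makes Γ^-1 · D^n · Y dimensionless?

3

Balance the L exponent: (1)·n from D, plus −(2) + (-1) = -3 from the rest, must sum to zero.
n − 3 = 0, so n = 3.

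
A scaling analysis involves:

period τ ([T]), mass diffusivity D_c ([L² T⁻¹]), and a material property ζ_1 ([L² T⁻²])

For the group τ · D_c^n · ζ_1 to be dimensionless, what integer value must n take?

Balance the L exponent: (2)·n from D_c, plus (0) + (2) = 2 from the rest, must sum to zero.
2n + 2 = 0, so n = -1.

-1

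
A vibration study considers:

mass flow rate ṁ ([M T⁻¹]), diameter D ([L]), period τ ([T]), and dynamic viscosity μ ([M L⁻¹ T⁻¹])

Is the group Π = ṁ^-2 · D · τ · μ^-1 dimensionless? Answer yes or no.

no

Sum the exponent of each base dimension across the product:
  M: −2·[ṁ]_M + [D]_M + [τ]_M − [μ]_M = −2·(1) + (0) + (0) − (1) = -3
  L: −2·[ṁ]_L + [D]_L + [τ]_L − [μ]_L = −2·(0) + (1) + (0) − (-1) = 2
  T: −2·[ṁ]_T + [D]_T + [τ]_T − [μ]_T = −2·(-1) + (0) + (1) − (-1) = 4
Net dimensions [M⁻³ L² T⁴] ≠ [1] — not dimensionless.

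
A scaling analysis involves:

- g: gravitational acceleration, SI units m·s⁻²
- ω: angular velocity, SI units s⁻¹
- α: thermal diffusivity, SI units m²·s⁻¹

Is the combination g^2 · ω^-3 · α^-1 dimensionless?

Sum the exponent of each base dimension across the product:
  M: 2·[g]_M − 3·[ω]_M − [α]_M = 2·(0) − 3·(0) − (0) = 0
  L: 2·[g]_L − 3·[ω]_L − [α]_L = 2·(1) − 3·(0) − (2) = 0
  T: 2·[g]_T − 3·[ω]_T − [α]_T = 2·(-2) − 3·(-1) − (-1) = 0
  Θ: 2·[g]_Θ − 3·[ω]_Θ − [α]_Θ = 2·(0) − 3·(0) − (0) = 0
  N: 2·[g]_N − 3·[ω]_N − [α]_N = 2·(0) − 3·(0) − (0) = 0
All base exponents vanish — dimensionless.

yes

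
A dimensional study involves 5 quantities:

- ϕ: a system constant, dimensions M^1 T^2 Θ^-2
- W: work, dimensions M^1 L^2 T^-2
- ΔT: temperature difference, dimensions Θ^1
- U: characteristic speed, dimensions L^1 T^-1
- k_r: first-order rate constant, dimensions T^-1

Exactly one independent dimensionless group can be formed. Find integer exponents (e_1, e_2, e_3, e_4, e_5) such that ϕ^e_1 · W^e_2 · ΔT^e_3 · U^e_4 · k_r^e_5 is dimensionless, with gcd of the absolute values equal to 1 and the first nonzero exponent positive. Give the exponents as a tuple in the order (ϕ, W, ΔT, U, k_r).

(1, -1, 2, 2, 2)

M: e_1·(1) + e_2·(1) + e_3·(0) + e_4·(0) + e_5·(0) = 0
L: e_1·(0) + e_2·(2) + e_3·(0) + e_4·(1) + e_5·(0) = 0
T: e_1·(2) + e_2·(-2) + e_3·(0) + e_4·(-1) + e_5·(-1) = 0
Θ: e_1·(-2) + e_2·(0) + e_3·(1) + e_4·(0) + e_5·(0) = 0
Solving this homogeneous linear system for the smallest-integer solution (first nonzero entry positive) gives (1, -1, 2, 2, 2).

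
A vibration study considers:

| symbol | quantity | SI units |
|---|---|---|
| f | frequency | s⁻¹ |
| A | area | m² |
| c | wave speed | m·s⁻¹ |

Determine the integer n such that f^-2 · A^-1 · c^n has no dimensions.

Balance the L exponent: (1)·n from c, plus −2·(0) − (2) = -2 from the rest, must sum to zero.
n − 2 = 0, so n = 2.

2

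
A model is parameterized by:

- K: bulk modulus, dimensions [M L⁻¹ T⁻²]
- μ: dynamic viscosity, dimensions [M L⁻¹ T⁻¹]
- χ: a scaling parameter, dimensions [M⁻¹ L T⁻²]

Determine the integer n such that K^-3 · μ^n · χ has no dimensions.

Balance the M exponent: (1)·n from μ, plus −3·(1) + (-1) = -4 from the rest, must sum to zero.
n − 4 = 0, so n = 4.

4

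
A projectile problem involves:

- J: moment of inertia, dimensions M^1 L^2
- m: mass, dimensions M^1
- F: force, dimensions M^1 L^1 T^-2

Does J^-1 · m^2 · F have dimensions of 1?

Sum the exponent of each base dimension across the product:
  M: −[J]_M + 2·[m]_M + [F]_M = −(1) + 2·(1) + (1) = 2
  L: −[J]_L + 2·[m]_L + [F]_L = −(2) + 2·(0) + (1) = -1
  T: −[J]_T + 2·[m]_T + [F]_T = −(0) + 2·(0) + (-2) = -2
Net dimensions [M² L⁻¹ T⁻²] ≠ [1] — not dimensionless.

no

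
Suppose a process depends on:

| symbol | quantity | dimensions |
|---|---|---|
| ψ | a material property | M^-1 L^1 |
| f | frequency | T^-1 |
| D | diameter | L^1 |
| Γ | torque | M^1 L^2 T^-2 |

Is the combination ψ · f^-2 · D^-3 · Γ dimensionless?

yes

Sum the exponent of each base dimension across the product:
  M: [ψ]_M − 2·[f]_M − 3·[D]_M + [Γ]_M = (-1) − 2·(0) − 3·(0) + (1) = 0
  L: [ψ]_L − 2·[f]_L − 3·[D]_L + [Γ]_L = (1) − 2·(0) − 3·(1) + (2) = 0
  T: [ψ]_T − 2·[f]_T − 3·[D]_T + [Γ]_T = (0) − 2·(-1) − 3·(0) + (-2) = 0
All base exponents vanish — dimensionless.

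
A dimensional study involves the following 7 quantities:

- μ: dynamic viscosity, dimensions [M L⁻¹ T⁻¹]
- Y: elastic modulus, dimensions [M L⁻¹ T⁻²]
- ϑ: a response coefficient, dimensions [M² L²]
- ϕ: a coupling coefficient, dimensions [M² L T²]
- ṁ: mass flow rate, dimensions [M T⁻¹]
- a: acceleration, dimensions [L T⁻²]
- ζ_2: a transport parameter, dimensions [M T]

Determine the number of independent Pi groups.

4

There are 7 variables and 3 base dimensions (M, L, T).
The dimension matrix has rank 3.
Independent dimensionless groups: 7 − 3 = 4.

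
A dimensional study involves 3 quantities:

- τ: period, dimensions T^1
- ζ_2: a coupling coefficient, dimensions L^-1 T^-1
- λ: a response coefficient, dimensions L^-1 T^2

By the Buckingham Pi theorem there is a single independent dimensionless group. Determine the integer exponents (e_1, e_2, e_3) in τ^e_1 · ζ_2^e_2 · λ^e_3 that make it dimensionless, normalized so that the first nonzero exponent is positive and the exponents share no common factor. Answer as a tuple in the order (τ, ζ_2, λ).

L: e_1·(0) + e_2·(-1) + e_3·(-1) = 0
T: e_1·(1) + e_2·(-1) + e_3·(2) = 0
Solving this homogeneous linear system for the smallest-integer solution (first nonzero entry positive) gives (3, 1, -1).

(3, 1, -1)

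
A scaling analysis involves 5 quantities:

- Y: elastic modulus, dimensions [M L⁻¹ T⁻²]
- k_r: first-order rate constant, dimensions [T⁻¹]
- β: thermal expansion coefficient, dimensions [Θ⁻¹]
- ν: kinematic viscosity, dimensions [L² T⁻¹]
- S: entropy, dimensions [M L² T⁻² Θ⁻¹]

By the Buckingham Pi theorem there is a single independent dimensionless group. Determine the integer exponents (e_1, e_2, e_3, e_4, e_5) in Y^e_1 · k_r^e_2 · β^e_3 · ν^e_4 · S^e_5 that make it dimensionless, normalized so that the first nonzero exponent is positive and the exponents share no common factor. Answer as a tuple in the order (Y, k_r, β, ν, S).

M: e_1·(1) + e_2·(0) + e_3·(0) + e_4·(0) + e_5·(1) = 0
L: e_1·(-1) + e_2·(0) + e_3·(0) + e_4·(2) + e_5·(2) = 0
T: e_1·(-2) + e_2·(-1) + e_3·(0) + e_4·(-1) + e_5·(-2) = 0
Θ: e_1·(0) + e_2·(0) + e_3·(-1) + e_4·(0) + e_5·(-1) = 0
Solving this homogeneous linear system for the smallest-integer solution (first nonzero entry positive) gives (2, -3, 2, 3, -2).

(2, -3, 2, 3, -2)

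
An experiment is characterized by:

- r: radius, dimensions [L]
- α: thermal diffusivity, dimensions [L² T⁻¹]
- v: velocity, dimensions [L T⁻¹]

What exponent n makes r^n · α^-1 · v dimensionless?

1

Balance the L exponent: (1)·n from r, plus −(2) + (1) = -1 from the rest, must sum to zero.
n − 1 = 0, so n = 1.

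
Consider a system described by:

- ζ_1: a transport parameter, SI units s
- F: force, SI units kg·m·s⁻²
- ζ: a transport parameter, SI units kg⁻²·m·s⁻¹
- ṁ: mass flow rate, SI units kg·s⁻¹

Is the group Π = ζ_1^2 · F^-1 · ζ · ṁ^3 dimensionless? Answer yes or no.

yes

Sum the exponent of each base dimension across the product:
  M: 2·[ζ_1]_M − [F]_M + [ζ]_M + 3·[ṁ]_M = 2·(0) − (1) + (-2) + 3·(1) = 0
  L: 2·[ζ_1]_L − [F]_L + [ζ]_L + 3·[ṁ]_L = 2·(0) − (1) + (1) + 3·(0) = 0
  T: 2·[ζ_1]_T − [F]_T + [ζ]_T + 3·[ṁ]_T = 2·(1) − (-2) + (-1) + 3·(-1) = 0
All base exponents vanish — dimensionless.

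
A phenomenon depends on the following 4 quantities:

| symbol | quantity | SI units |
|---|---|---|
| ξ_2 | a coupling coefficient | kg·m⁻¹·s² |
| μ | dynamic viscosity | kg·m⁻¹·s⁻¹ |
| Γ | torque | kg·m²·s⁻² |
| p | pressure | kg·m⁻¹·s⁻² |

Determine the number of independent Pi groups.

1

There are 4 variables and 3 base dimensions (M, L, T).
The dimension matrix has rank 3.
Independent dimensionless groups: 4 − 3 = 1.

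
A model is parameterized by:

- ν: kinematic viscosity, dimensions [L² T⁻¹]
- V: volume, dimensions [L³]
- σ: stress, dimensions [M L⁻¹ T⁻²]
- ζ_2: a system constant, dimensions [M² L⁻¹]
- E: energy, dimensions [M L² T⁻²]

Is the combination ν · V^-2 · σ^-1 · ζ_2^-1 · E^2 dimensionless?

no

Sum the exponent of each base dimension across the product:
  M: [ν]_M − 2·[V]_M − [σ]_M − [ζ_2]_M + 2·[E]_M = (0) − 2·(0) − (1) − (2) + 2·(1) = -1
  L: [ν]_L − 2·[V]_L − [σ]_L − [ζ_2]_L + 2·[E]_L = (2) − 2·(3) − (-1) − (-1) + 2·(2) = 2
  T: [ν]_T − 2·[V]_T − [σ]_T − [ζ_2]_T + 2·[E]_T = (-1) − 2·(0) − (-2) − (0) + 2·(-2) = -3
Net dimensions [M⁻¹ L² T⁻³] ≠ [1] — not dimensionless.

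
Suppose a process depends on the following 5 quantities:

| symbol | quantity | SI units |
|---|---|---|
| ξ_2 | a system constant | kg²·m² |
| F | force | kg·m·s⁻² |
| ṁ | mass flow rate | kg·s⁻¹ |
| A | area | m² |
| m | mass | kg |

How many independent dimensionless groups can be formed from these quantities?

2

There are 5 variables and 3 base dimensions (M, L, T).
The dimension matrix has rank 3.
Independent dimensionless groups: 5 − 3 = 2.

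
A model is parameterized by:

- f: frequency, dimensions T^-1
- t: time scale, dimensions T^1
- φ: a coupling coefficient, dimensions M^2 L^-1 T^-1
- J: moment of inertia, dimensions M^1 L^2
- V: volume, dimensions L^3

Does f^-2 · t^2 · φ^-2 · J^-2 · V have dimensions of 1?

no

Sum the exponent of each base dimension across the product:
  M: −2·[f]_M + 2·[t]_M − 2·[φ]_M − 2·[J]_M + [V]_M = −2·(0) + 2·(0) − 2·(2) − 2·(1) + (0) = -6
  L: −2·[f]_L + 2·[t]_L − 2·[φ]_L − 2·[J]_L + [V]_L = −2·(0) + 2·(0) − 2·(-1) − 2·(2) + (3) = 1
  T: −2·[f]_T + 2·[t]_T − 2·[φ]_T − 2·[J]_T + [V]_T = −2·(-1) + 2·(1) − 2·(-1) − 2·(0) + (0) = 6
Net dimensions [M⁻⁶ L T⁶] ≠ [1] — not dimensionless.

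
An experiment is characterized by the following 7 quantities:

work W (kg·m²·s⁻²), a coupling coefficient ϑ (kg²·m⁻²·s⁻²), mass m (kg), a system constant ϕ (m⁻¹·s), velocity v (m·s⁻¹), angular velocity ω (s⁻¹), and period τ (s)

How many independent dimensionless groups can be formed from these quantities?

4

There are 7 variables and 3 base dimensions (M, L, T).
The dimension matrix has rank 3.
Independent dimensionless groups: 7 − 3 = 4.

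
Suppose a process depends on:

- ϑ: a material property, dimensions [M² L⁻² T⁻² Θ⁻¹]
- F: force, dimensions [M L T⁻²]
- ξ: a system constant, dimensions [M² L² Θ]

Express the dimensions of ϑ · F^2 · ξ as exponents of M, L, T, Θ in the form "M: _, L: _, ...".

Collect each base-dimension exponent across the product:
  M: (2) + 2·(1) + (2) = 6
  L: (-2) + 2·(1) + (2) = 2
  T: (-2) + 2·(-2) + (0) = -6
  Θ: (-1) + 2·(0) + (1) = 0
So the dimensions are [M⁶ L² T⁻⁶].

M: 6, L: 2, T: -6, Θ: 0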